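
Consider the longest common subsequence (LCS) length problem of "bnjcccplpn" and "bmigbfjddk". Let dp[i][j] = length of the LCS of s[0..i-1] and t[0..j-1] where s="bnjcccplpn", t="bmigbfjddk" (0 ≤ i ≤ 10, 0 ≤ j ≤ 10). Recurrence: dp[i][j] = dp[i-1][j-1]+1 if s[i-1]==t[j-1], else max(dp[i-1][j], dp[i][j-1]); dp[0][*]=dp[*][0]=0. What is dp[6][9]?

2

   ''  b  m  i  g  b  f  j  d  d  k
''  0  0  0  0  0  0  0  0  0  0  0
 b  0  1  1  1  1  1  1  1  1  1  1
 n  0  1  1  1  1  1  1  1  1  1  1
 j  0  1  1  1  1  1  1  2  2  2  2
 c  0  1  1  1  1  1  1  2  2  2  2
 c  0  1  1  1  1  1  1  2  2  2  2
 c  0  1  1  1  1  1  1  2  2  2  2
 p  0  1  1  1  1  1  1  2  2  2  2
 l  0  1  1  1  1  1  1  2  2  2  2
 p  0  1  1  1  1  1  1  2  2  2  2
 n  0  1  1  1  1  1  1  2  2  2  2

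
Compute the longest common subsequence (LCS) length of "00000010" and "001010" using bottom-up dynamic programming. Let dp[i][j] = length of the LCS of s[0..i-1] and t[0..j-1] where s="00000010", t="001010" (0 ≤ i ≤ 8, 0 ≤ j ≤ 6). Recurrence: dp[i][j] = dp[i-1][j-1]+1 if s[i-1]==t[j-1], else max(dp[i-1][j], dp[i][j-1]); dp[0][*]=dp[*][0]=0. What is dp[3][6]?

3

   ''  0  0  1  0  1  0
''  0  0  0  0  0  0  0
 0  0  1  1  1  1  1  1
 0  0  1  2  2  2  2  2
 0  0  1  2  2  3  3  3
 0  0  1  2  2  3  3  4
 0  0  1  2  2  3  3  4
 0  0  1  2  2  3  3  4
 1  0  1  2  3  3  4  4
 0  0  1  2  3  4  4  5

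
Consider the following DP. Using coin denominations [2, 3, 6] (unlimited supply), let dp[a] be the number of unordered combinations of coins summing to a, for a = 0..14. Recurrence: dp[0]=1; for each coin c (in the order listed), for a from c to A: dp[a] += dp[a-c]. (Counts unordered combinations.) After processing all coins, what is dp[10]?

after  coin     0     1     2     3     4     5     6     7     8     9    10    11    12    13    14
          2     1     0     1     0     1     0     1     0     1     0     1     0     1     0     1
          3     1     0     1     1     1     1     2     1     2     2     2     2     3     2     3
          6     1     0     1     1     1     1     3     1     3     3     3     3     6     3     6

3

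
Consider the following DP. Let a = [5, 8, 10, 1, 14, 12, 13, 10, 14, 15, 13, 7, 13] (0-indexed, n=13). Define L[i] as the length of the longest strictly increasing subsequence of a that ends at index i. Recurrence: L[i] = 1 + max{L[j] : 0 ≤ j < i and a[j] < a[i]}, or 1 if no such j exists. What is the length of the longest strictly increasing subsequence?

   i    0    1    2    3    4    5    6    7    8    9   10   11   12
a[i]    5    8   10    1   14   12   13   10   14   15   13    7   13
L[i]    1    2    3    1    4    4    5    3    6    7    5    2    5

7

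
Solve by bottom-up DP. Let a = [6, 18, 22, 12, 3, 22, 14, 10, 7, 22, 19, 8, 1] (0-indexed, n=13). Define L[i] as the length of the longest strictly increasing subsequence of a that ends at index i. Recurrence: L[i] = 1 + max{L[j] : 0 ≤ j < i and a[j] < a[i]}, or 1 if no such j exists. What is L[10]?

   i    0    1    2    3    4    5    6    7    8    9   10   11   12
a[i]    6   18   22   12    3   22   14   10    7   22   19    8    1
L[i]    1    2    3    2    1    3    3    2    2    4    4    3    1

4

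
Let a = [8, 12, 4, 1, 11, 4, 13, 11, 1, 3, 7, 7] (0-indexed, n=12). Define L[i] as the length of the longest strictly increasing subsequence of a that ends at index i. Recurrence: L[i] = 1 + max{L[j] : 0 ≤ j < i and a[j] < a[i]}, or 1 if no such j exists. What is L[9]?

2

   i    0    1    2    3    4    5    6    7    8    9   10   11
a[i]    8   12    4    1   11    4   13   11    1    3    7    7
L[i]    1    2    1    1    2    2    3    3    1    2    3    3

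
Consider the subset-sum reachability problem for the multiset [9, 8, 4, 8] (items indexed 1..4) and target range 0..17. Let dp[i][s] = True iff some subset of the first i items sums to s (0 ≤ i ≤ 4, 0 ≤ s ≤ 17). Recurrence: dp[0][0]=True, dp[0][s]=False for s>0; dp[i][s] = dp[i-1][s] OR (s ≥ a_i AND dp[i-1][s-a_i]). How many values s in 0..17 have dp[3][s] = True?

i\s   0   1   2   3   4   5   6   7   8   9  10  11  12  13  14  15  16  17
  0   T   F   F   F   F   F   F   F   F   F   F   F   F   F   F   F   F   F
  1   T   F   F   F   F   F   F   F   F   T   F   F   F   F   F   F   F   F
  2   T   F   F   F   F   F   F   F   T   T   F   F   F   F   F   F   F   T
  3   T   F   F   F   T   F   F   F   T   T   F   F   T   T   F   F   F   T
  4   T   F   F   F   T   F   F   F   T   T   F   F   T   T   F   F   T   T

7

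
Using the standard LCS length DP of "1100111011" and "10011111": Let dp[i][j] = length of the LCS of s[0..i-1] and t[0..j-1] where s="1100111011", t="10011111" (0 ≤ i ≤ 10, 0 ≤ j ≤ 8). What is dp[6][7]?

5

   ''  1  0  0  1  1  1  1  1
''  0  0  0  0  0  0  0  0  0
 1  0  1  1  1  1  1  1  1  1
 1  0  1  1  1  2  2  2  2  2
 0  0  1  2  2  2  2  2  2  2
 0  0  1  2  3  3  3  3  3  3
 1  0  1  2  3  4  4  4  4  4
 1  0  1  2  3  4  5  5  5  5
 1  0  1  2  3  4  5  6  6  6
 0  0  1  2  3  4  5  6  6  6
 1  0  1  2  3  4  5  6  7  7
 1  0  1  2  3  4  5  6  7  8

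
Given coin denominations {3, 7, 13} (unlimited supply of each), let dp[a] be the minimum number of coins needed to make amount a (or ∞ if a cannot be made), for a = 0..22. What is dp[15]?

5

 a  0  1  2  3  4  5  6  7  8  9 10 11 12 13 14 15 16 17 18 19 20 21 22
dp  0  -  -  1  -  -  2  1  -  3  2  -  4  1  2  5  2  3  6  3  2  3  4
(- denotes ∞ / unreachable)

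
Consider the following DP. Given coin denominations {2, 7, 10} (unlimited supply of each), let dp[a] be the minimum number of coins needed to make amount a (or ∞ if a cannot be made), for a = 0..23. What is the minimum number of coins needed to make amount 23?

4

 a  0  1  2  3  4  5  6  7  8  9 10 11 12 13 14 15 16 17 18 19 20 21 22 23
dp  0  -  1  -  2  -  3  1  4  2  1  3  2  4  2  5  3  2  4  3  2  3  3  4
(- denotes ∞ / unreachable)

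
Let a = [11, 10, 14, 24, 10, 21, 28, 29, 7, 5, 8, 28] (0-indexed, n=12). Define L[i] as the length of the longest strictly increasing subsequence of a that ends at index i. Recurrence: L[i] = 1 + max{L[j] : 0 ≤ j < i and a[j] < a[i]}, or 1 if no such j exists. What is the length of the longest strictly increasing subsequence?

5

   i    0    1    2    3    4    5    6    7    8    9   10   11
a[i]   11   10   14   24   10   21   28   29    7    5    8   28
L[i]    1    1    2    3    1    3    4    5    1    1    2    4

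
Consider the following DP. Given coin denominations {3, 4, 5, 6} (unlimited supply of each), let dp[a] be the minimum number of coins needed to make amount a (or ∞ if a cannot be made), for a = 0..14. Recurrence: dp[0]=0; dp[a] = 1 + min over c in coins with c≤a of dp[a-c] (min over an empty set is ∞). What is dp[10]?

2

 a  0  1  2  3  4  5  6  7  8  9 10 11 12 13 14
dp  0  -  -  1  1  1  1  2  2  2  2  2  2  3  3
(- denotes ∞ / unreachable)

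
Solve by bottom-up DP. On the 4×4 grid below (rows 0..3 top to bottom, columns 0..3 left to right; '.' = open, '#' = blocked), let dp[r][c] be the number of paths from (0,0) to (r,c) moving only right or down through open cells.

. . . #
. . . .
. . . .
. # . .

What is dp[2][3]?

9

r\c   0   1   2   3
  0   1   1   1   0
  1   1   2   3   3
  2   1   3   6   9
  3   1   0   6  15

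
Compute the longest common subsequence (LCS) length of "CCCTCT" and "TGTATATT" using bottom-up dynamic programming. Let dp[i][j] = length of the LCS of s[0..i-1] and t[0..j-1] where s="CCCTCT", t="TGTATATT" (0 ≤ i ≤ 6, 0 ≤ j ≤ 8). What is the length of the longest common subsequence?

2

   ''  T  G  T  A  T  A  T  T
''  0  0  0  0  0  0  0  0  0
 C  0  0  0  0  0  0  0  0  0
 C  0  0  0  0  0  0  0  0  0
 C  0  0  0  0  0  0  0  0  0
 T  0  1  1  1  1  1  1  1  1
 C  0  1  1  1  1  1  1  1  1
 T  0  1  1  2  2  2  2  2  2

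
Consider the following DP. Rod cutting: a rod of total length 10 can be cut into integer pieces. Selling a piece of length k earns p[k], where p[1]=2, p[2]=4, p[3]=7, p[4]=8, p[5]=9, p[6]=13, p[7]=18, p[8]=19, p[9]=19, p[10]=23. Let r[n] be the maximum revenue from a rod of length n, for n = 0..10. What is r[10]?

25

   n    0    1    2    3    4    5    6    7    8    9   10
r[n]    0    2    4    7    9   11   14   18   20   22   25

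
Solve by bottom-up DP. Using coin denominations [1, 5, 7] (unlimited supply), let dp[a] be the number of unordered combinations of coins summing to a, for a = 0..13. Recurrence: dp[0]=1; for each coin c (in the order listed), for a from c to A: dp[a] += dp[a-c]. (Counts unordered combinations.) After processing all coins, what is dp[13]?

5

after  coin     0     1     2     3     4     5     6     7     8     9    10    11    12    13
          1     1     1     1     1     1     1     1     1     1     1     1     1     1     1
          5     1     1     1     1     1     2     2     2     2     2     3     3     3     3
          7     1     1     1     1     1     2     2     3     3     3     4     4     5     5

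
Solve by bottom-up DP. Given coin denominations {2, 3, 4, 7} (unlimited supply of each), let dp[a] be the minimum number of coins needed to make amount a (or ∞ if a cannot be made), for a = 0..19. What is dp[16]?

 a  0  1  2  3  4  5  6  7  8  9 10 11 12 13 14 15 16 17 18 19
dp  0  -  1  1  1  2  2  1  2  2  2  2  3  3  2  3  3  3  3  4
(- denotes ∞ / unreachable)

3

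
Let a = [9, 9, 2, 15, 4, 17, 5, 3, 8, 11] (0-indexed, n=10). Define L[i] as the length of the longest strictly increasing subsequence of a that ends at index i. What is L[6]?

   i    0    1    2    3    4    5    6    7    8    9
a[i]    9    9    2   15    4   17    5    3    8   11
L[i]    1    1    1    2    2    3    3    2    4    5

3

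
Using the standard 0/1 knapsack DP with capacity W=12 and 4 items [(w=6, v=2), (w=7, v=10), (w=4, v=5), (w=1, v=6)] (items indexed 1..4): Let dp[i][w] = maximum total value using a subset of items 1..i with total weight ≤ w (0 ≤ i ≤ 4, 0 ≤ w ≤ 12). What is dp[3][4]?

5

i\w   0   1   2   3   4   5   6   7   8   9  10  11  12
  0   0   0   0   0   0   0   0   0   0   0   0   0   0
  1   0   0   0   0   0   0   2   2   2   2   2   2   2
  2   0   0   0   0   0   0   2  10  10  10  10  10  10
  3   0   0   0   0   5   5   5  10  10  10  10  15  15
  4   0   6   6   6   6  11  11  11  16  16  16  16  21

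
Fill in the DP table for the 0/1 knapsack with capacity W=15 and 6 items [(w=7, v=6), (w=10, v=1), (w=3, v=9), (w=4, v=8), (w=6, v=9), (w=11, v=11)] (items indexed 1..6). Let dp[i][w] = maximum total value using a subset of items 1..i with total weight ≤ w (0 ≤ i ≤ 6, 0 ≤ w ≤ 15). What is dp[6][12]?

i\w   0   1   2   3   4   5   6   7   8   9  10  11  12  13  14  15
  0   0   0   0   0   0   0   0   0   0   0   0   0   0   0   0   0
  1   0   0   0   0   0   0   0   6   6   6   6   6   6   6   6   6
  2   0   0   0   0   0   0   0   6   6   6   6   6   6   6   6   6
  3   0   0   0   9   9   9   9   9   9   9  15  15  15  15  15  15
  4   0   0   0   9   9   9   9  17  17  17  17  17  17  17  23  23
  5   0   0   0   9   9   9   9  17  17  18  18  18  18  26  26  26
  6   0   0   0   9   9   9   9  17  17  18  18  18  18  26  26  26

18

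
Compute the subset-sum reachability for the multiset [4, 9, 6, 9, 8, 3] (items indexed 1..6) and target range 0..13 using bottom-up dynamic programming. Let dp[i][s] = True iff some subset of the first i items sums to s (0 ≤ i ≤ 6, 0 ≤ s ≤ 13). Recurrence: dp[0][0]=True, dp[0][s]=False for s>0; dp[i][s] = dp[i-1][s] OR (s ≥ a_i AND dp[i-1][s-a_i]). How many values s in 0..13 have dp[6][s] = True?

i\s   0   1   2   3   4   5   6   7   8   9  10  11  12  13
  0   T   F   F   F   F   F   F   F   F   F   F   F   F   F
  1   T   F   F   F   T   F   F   F   F   F   F   F   F   F
  2   T   F   F   F   T   F   F   F   F   T   F   F   F   T
  3   T   F   F   F   T   F   T   F   F   T   T   F   F   T
  4   T   F   F   F   T   F   T   F   F   T   T   F   F   T
  5   T   F   F   F   T   F   T   F   T   T   T   F   T   T
  6   T   F   F   T   T   F   T   T   T   T   T   T   T   T

11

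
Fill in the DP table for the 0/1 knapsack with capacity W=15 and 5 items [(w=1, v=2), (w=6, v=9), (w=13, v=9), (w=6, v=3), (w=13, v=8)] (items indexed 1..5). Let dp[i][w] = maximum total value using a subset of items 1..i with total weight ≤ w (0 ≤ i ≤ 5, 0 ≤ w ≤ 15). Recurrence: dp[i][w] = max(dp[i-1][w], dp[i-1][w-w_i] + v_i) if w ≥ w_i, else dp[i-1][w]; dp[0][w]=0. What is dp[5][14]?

14

i\w   0   1   2   3   4   5   6   7   8   9  10  11  12  13  14  15
  0   0   0   0   0   0   0   0   0   0   0   0   0   0   0   0   0
  1   0   2   2   2   2   2   2   2   2   2   2   2   2   2   2   2
  2   0   2   2   2   2   2   9  11  11  11  11  11  11  11  11  11
  3   0   2   2   2   2   2   9  11  11  11  11  11  11  11  11  11
  4   0   2   2   2   2   2   9  11  11  11  11  11  12  14  14  14
  5   0   2   2   2   2   2   9  11  11  11  11  11  12  14  14  14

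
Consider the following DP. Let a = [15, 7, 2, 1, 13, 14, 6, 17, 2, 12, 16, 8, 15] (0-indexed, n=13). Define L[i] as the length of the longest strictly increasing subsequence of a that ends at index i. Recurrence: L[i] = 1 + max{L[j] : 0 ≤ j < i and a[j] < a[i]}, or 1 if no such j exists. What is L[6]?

2

   i    0    1    2    3    4    5    6    7    8    9   10   11   12
a[i]   15    7    2    1   13   14    6   17    2   12   16    8   15
L[i]    1    1    1    1    2    3    2    4    2    3    4    3    4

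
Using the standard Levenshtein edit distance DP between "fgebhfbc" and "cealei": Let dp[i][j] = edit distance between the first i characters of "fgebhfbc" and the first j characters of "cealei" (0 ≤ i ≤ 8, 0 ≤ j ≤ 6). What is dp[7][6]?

   ''  c  e  a  l  e  i
''  0  1  2  3  4  5  6
 f  1  1  2  3  4  5  6
 g  2  2  2  3  4  5  6
 e  3  3  2  3  4  4  5
 b  4  4  3  3  4  5  5
 h  5  5  4  4  4  5  6
 f  6  6  5  5  5  5  6
 b  7  7  6  6  6  6  6
 c  8  7  7  7  7  7  7

6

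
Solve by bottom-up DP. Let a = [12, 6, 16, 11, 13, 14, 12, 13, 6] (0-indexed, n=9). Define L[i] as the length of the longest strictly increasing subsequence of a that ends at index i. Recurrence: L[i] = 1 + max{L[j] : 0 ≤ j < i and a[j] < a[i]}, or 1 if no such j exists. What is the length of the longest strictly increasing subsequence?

4

   i    0    1    2    3    4    5    6    7    8
a[i]   12    6   16   11   13   14   12   13    6
L[i]    1    1    2    2    3    4    3    4    1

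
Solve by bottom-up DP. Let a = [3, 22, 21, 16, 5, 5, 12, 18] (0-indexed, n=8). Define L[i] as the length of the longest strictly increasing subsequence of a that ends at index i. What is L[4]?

   i    0    1    2    3    4    5    6    7
a[i]    3   22   21   16    5    5   12   18
L[i]    1    2    2    2    2    2    3    4

2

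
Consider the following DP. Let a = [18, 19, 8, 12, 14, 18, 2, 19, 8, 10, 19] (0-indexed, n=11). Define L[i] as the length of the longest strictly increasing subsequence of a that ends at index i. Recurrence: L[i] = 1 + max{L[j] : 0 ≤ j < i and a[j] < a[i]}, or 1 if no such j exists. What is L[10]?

   i    0    1    2    3    4    5    6    7    8    9   10
a[i]   18   19    8   12   14   18    2   19    8   10   19
L[i]    1    2    1    2    3    4    1    5    2    3    5

5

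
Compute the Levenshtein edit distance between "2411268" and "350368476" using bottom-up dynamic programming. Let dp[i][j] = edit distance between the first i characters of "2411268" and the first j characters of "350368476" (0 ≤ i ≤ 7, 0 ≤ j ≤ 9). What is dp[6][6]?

   ''  3  5  0  3  6  8  4  7  6
''  0  1  2  3  4  5  6  7  8  9
 2  1  1  2  3  4  5  6  7  8  9
 4  2  2  2  3  4  5  6  6  7  8
 1  3  3  3  3  4  5  6  7  7  8
 1  4  4  4  4  4  5  6  7  8  8
 2  5  5  5  5  5  5  6  7  8  9
 6  6  6  6  6  6  5  6  7  8  8
 8  7  7  7  7  7  6  5  6  7  8

6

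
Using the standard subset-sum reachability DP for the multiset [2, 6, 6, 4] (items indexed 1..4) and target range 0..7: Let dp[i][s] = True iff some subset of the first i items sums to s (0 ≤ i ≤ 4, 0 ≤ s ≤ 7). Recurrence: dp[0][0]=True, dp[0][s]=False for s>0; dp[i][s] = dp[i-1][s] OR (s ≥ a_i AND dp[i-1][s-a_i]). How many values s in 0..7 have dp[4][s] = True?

4

i\s   0   1   2   3   4   5   6   7
  0   T   F   F   F   F   F   F   F
  1   T   F   T   F   F   F   F   F
  2   T   F   T   F   F   F   T   F
  3   T   F   T   F   F   F   T   F
  4   T   F   T   F   T   F   T   F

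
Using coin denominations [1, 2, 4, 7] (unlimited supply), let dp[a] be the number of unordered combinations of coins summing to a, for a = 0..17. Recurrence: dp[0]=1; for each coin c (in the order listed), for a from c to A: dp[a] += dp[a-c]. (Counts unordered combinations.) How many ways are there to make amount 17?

39

after  coin     0     1     2     3     4     5     6     7     8     9    10    11    12    13    14    15    16    17
          1     1     1     1     1     1     1     1     1     1     1     1     1     1     1     1     1     1     1
          2     1     1     2     2     3     3     4     4     5     5     6     6     7     7     8     8     9     9
          4     1     1     2     2     4     4     6     6     9     9    12    12    16    16    20    20    25    25
          7     1     1     2     2     4     4     6     7    10    11    14    16    20    22    27    30    36    39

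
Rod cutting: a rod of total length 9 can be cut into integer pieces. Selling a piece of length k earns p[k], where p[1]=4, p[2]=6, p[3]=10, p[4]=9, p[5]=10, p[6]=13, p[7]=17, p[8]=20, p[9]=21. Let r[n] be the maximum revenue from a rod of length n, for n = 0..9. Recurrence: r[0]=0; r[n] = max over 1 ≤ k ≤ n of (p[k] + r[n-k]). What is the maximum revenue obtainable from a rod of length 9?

   n    0    1    2    3    4    5    6    7    8    9
r[n]    0    4    8   12   16   20   24   28   32   36

36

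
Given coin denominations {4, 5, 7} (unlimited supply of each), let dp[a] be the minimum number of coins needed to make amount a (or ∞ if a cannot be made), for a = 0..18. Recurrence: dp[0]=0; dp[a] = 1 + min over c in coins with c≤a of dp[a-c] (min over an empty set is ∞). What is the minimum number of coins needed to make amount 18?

 a  0  1  2  3  4  5  6  7  8  9 10 11 12 13 14 15 16 17 18
dp  0  -  -  -  1  1  -  1  2  2  2  2  2  3  2  3  3  3  3
(- denotes ∞ / unreachable)

3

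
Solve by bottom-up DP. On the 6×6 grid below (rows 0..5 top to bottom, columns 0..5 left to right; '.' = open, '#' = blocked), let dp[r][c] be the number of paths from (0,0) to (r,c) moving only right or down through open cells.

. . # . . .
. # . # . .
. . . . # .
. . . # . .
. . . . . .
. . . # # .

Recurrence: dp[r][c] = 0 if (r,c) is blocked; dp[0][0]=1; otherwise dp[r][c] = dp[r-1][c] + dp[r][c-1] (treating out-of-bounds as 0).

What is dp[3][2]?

r\c   0   1   2   3   4   5
  0   1   1   0   0   0   0
  1   1   0   0   0   0   0
  2   1   1   1   1   0   0
  3   1   2   3   0   0   0
  4   1   3   6   6   6   6
  5   1   4  10   0   0   6

3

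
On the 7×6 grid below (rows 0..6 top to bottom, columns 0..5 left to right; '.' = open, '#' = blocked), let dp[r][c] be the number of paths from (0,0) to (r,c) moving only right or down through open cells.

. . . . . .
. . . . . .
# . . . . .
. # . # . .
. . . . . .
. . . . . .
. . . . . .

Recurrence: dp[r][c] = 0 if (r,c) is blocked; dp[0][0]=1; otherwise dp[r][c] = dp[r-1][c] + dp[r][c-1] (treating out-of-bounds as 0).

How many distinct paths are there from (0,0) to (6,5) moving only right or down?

126

r\c   0   1   2   3   4   5
  0   1   1   1   1   1   1
  1   1   2   3   4   5   6
  2   0   2   5   9  14  20
  3   0   0   5   0  14  34
  4   0   0   5   5  19  53
  5   0   0   5  10  29  82
  6   0   0   5  15  44 126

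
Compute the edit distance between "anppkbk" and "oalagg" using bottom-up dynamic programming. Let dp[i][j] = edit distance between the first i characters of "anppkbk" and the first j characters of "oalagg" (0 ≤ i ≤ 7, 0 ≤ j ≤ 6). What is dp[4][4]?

   ''  o  a  l  a  g  g
''  0  1  2  3  4  5  6
 a  1  1  1  2  3  4  5
 n  2  2  2  2  3  4  5
 p  3  3  3  3  3  4  5
 p  4  4  4  4  4  4  5
 k  5  5  5  5  5  5  5
 b  6  6  6  6  6  6  6
 k  7  7  7  7  7  7  7

4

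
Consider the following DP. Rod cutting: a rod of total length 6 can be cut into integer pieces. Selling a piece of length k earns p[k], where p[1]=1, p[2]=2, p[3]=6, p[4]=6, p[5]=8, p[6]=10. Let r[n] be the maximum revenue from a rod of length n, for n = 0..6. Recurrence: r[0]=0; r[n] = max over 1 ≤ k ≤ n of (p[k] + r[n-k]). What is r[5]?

   n    0    1    2    3    4    5    6
r[n]    0    1    2    6    7    8   12

8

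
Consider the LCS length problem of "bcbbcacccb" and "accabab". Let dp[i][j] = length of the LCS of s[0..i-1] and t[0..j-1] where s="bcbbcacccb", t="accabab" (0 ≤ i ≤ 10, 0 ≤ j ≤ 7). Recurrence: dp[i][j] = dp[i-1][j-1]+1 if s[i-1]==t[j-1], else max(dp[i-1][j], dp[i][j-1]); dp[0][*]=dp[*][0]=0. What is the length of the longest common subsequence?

4

   ''  a  c  c  a  b  a  b
''  0  0  0  0  0  0  0  0
 b  0  0  0  0  0  1  1  1
 c  0  0  1  1  1  1  1  1
 b  0  0  1  1  1  2  2  2
 b  0  0  1  1  1  2  2  3
 c  0  0  1  2  2  2  2  3
 a  0  1  1  2  3  3  3  3
 c  0  1  2  2  3  3  3  3
 c  0  1  2  3  3  3  3  3
 c  0  1  2  3  3  3  3  3
 b  0  1  2  3  3  4  4  4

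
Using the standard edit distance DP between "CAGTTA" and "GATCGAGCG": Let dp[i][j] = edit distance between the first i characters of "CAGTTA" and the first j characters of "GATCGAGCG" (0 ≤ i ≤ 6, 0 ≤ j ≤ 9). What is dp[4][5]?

   ''  G  A  T  C  G  A  G  C  G
''  0  1  2  3  4  5  6  7  8  9
 C  1  1  2  3  3  4  5  6  7  8
 A  2  2  1  2  3  4  4  5  6  7
 G  3  2  2  2  3  3  4  4  5  6
 T  4  3  3  2  3  4  4  5  5  6
 T  5  4  4  3  3  4  5  5  6  6
 A  6  5  4  4  4  4  4  5  6  7

4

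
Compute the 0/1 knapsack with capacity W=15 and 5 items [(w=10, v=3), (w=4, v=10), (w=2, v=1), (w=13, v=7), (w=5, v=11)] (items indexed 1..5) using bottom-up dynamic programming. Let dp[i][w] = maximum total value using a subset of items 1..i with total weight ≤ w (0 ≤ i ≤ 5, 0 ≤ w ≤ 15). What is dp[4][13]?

i\w   0   1   2   3   4   5   6   7   8   9  10  11  12  13  14  15
  0   0   0   0   0   0   0   0   0   0   0   0   0   0   0   0   0
  1   0   0   0   0   0   0   0   0   0   0   3   3   3   3   3   3
  2   0   0   0   0  10  10  10  10  10  10  10  10  10  10  13  13
  3   0   0   1   1  10  10  11  11  11  11  11  11  11  11  13  13
  4   0   0   1   1  10  10  11  11  11  11  11  11  11  11  13  13
  5   0   0   1   1  10  11  11  12  12  21  21  22  22  22  22  22

11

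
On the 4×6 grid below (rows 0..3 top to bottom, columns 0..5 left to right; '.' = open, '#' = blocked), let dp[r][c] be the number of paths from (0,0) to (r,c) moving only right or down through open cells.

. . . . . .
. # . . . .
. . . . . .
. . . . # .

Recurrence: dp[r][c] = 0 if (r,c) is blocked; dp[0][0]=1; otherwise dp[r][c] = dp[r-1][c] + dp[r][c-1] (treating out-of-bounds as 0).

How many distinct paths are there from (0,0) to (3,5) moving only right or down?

11

r\c   0   1   2   3   4   5
  0   1   1   1   1   1   1
  1   1   0   1   2   3   4
  2   1   1   2   4   7  11
  3   1   2   4   8   0  11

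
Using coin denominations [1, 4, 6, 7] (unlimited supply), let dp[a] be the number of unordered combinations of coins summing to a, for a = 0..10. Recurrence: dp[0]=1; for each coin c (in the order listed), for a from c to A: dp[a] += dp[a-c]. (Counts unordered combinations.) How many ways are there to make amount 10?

after  coin     0     1     2     3     4     5     6     7     8     9    10
          1     1     1     1     1     1     1     1     1     1     1     1
          4     1     1     1     1     2     2     2     2     3     3     3
          6     1     1     1     1     2     2     3     3     4     4     5
          7     1     1     1     1     2     2     3     4     5     5     6

6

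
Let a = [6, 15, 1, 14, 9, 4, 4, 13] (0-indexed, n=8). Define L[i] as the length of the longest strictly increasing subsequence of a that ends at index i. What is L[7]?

   i    0    1    2    3    4    5    6    7
a[i]    6   15    1   14    9    4    4   13
L[i]    1    2    1    2    2    2    2    3

3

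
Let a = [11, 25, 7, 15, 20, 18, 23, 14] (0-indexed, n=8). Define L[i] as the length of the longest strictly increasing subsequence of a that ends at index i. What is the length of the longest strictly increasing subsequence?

4

   i    0    1    2    3    4    5    6    7
a[i]   11   25    7   15   20   18   23   14
L[i]    1    2    1    2    3    3    4    2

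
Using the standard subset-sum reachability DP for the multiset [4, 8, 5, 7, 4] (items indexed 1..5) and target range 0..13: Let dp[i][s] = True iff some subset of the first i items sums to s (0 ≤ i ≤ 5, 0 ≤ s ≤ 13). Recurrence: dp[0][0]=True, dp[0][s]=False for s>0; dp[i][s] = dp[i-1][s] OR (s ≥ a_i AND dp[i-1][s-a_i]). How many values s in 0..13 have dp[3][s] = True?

i\s   0   1   2   3   4   5   6   7   8   9  10  11  12  13
  0   T   F   F   F   F   F   F   F   F   F   F   F   F   F
  1   T   F   F   F   T   F   F   F   F   F   F   F   F   F
  2   T   F   F   F   T   F   F   F   T   F   F   F   T   F
  3   T   F   F   F   T   T   F   F   T   T   F   F   T   T
  4   T   F   F   F   T   T   F   T   T   T   F   T   T   T
  5   T   F   F   F   T   T   F   T   T   T   F   T   T   T

7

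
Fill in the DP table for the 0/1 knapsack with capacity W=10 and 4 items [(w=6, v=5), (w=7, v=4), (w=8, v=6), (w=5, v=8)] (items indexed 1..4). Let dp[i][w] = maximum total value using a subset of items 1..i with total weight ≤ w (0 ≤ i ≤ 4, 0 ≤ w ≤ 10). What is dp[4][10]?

8

i\w   0   1   2   3   4   5   6   7   8   9  10
  0   0   0   0   0   0   0   0   0   0   0   0
  1   0   0   0   0   0   0   5   5   5   5   5
  2   0   0   0   0   0   0   5   5   5   5   5
  3   0   0   0   0   0   0   5   5   6   6   6
  4   0   0   0   0   0   8   8   8   8   8   8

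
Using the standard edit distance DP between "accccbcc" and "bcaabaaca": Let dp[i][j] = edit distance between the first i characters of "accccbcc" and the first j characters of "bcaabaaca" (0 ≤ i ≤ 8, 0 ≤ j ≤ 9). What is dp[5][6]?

5

   ''  b  c  a  a  b  a  a  c  a
''  0  1  2  3  4  5  6  7  8  9
 a  1  1  2  2  3  4  5  6  7  8
 c  2  2  1  2  3  4  5  6  6  7
 c  3  3  2  2  3  4  5  6  6  7
 c  4  4  3  3  3  4  5  6  6  7
 c  5  5  4  4  4  4  5  6  6  7
 b  6  5  5  5  5  4  5  6  7  7
 c  7  6  5  6  6  5  5  6  6  7
 c  8  7  6  6  7  6  6  6  6  7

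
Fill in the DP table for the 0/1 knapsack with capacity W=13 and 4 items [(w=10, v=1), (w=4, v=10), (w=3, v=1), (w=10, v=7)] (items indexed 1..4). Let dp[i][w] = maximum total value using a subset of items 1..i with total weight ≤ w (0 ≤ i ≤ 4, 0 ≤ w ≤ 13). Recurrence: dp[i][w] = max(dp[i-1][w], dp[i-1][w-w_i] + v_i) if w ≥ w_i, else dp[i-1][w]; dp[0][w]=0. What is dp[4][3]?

i\w   0   1   2   3   4   5   6   7   8   9  10  11  12  13
  0   0   0   0   0   0   0   0   0   0   0   0   0   0   0
  1   0   0   0   0   0   0   0   0   0   0   1   1   1   1
  2   0   0   0   0  10  10  10  10  10  10  10  10  10  10
  3   0   0   0   1  10  10  10  11  11  11  11  11  11  11
  4   0   0   0   1  10  10  10  11  11  11  11  11  11  11

1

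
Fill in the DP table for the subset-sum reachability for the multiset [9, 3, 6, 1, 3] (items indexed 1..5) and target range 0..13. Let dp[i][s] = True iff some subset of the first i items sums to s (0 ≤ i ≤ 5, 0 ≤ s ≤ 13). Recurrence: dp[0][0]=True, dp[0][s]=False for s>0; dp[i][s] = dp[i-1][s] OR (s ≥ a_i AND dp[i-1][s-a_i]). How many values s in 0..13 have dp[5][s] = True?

i\s   0   1   2   3   4   5   6   7   8   9  10  11  12  13
  0   T   F   F   F   F   F   F   F   F   F   F   F   F   F
  1   T   F   F   F   F   F   F   F   F   T   F   F   F   F
  2   T   F   F   T   F   F   F   F   F   T   F   F   T   F
  3   T   F   F   T   F   F   T   F   F   T   F   F   T   F
  4   T   T   F   T   T   F   T   T   F   T   T   F   T   T
  5   T   T   F   T   T   F   T   T   F   T   T   F   T   T

10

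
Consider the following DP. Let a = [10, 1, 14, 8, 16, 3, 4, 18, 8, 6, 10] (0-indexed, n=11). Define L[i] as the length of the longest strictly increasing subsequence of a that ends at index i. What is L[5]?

2

   i    0    1    2    3    4    5    6    7    8    9   10
a[i]   10    1   14    8   16    3    4   18    8    6   10
L[i]    1    1    2    2    3    2    3    4    4    4    5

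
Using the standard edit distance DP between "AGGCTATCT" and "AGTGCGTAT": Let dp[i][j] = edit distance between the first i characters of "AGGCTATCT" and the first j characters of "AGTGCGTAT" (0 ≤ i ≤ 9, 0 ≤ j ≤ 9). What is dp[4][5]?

   ''  A  G  T  G  C  G  T  A  T
''  0  1  2  3  4  5  6  7  8  9
 A  1  0  1  2  3  4  5  6  7  8
 G  2  1  0  1  2  3  4  5  6  7
 G  3  2  1  1  1  2  3  4  5  6
 C  4  3  2  2  2  1  2  3  4  5
 T  5  4  3  2  3  2  2  2  3  4
 A  6  5  4  3  3  3  3  3  2  3
 T  7  6  5  4  4  4  4  3  3  2
 C  8  7  6  5  5  4  5  4  4  3
 T  9  8  7  6  6  5  5  5  5  4

1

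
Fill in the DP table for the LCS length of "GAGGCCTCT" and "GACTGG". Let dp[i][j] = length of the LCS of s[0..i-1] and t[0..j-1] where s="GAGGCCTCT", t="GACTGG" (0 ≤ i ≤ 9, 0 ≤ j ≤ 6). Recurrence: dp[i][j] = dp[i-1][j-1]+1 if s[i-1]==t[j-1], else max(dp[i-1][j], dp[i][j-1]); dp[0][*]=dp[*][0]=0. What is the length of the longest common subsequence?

   ''  G  A  C  T  G  G
''  0  0  0  0  0  0  0
 G  0  1  1  1  1  1  1
 A  0  1  2  2  2  2  2
 G  0  1  2  2  2  3  3
 G  0  1  2  2  2  3  4
 C  0  1  2  3  3  3  4
 C  0  1  2  3  3  3  4
 T  0  1  2  3  4  4  4
 C  0  1  2  3  4  4  4
 T  0  1  2  3  4  4  4

4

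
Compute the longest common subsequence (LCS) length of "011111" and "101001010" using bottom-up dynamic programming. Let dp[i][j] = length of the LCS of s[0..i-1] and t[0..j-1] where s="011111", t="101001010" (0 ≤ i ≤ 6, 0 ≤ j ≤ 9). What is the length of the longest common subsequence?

4

   ''  1  0  1  0  0  1  0  1  0
''  0  0  0  0  0  0  0  0  0  0
 0  0  0  1  1  1  1  1  1  1  1
 1  0  1  1  2  2  2  2  2  2  2
 1  0  1  1  2  2  2  3  3  3  3
 1  0  1  1  2  2  2  3  3  4  4
 1  0  1  1  2  2  2  3  3  4  4
 1  0  1  1  2  2  2  3  3  4  4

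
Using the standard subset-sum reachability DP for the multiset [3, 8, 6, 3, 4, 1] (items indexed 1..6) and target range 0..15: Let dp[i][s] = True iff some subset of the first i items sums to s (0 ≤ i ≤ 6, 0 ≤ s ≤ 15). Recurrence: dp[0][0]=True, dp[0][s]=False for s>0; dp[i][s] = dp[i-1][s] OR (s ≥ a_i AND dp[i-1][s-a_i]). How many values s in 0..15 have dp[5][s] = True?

i\s   0   1   2   3   4   5   6   7   8   9  10  11  12  13  14  15
  0   T   F   F   F   F   F   F   F   F   F   F   F   F   F   F   F
  1   T   F   F   T   F   F   F   F   F   F   F   F   F   F   F   F
  2   T   F   F   T   F   F   F   F   T   F   F   T   F   F   F   F
  3   T   F   F   T   F   F   T   F   T   T   F   T   F   F   T   F
  4   T   F   F   T   F   F   T   F   T   T   F   T   T   F   T   F
  5   T   F   F   T   T   F   T   T   T   T   T   T   T   T   T   T
  6   T   T   F   T   T   T   T   T   T   T   T   T   T   T   T   T

13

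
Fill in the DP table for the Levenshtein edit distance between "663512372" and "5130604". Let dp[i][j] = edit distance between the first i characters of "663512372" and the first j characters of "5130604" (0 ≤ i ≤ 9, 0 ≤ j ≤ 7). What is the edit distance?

8

   ''  5  1  3  0  6  0  4
''  0  1  2  3  4  5  6  7
 6  1  1  2  3  4  4  5  6
 6  2  2  2  3  4  4  5  6
 3  3  3  3  2  3  4  5  6
 5  4  3  4  3  3  4  5  6
 1  5  4  3  4  4  4  5  6
 2  6  5  4  4  5  5  5  6
 3  7  6  5  4  5  6  6  6
 7  8  7  6  5  5  6  7  7
 2  9  8  7  6  6  6  7  8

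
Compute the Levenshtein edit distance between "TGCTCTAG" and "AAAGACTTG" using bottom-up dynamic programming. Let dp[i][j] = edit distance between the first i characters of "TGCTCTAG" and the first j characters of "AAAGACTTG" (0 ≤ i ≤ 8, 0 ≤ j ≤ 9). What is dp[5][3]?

5

   ''  A  A  A  G  A  C  T  T  G
''  0  1  2  3  4  5  6  7  8  9
 T  1  1  2  3  4  5  6  6  7  8
 G  2  2  2  3  3  4  5  6  7  7
 C  3  3  3  3  4  4  4  5  6  7
 T  4  4  4  4  4  5  5  4  5  6
 C  5  5  5  5  5  5  5  5  5  6
 T  6  6  6  6  6  6  6  5  5  6
 A  7  6  6  6  7  6  7  6  6  6
 G  8  7  7  7  6  7  7  7  7  6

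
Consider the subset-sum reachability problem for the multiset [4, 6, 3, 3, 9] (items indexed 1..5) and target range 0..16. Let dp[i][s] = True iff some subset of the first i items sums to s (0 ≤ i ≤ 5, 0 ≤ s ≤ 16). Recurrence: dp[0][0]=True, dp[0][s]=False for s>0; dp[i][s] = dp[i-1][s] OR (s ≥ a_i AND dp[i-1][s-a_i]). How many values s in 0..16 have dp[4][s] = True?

i\s   0   1   2   3   4   5   6   7   8   9  10  11  12  13  14  15  16
  0   T   F   F   F   F   F   F   F   F   F   F   F   F   F   F   F   F
  1   T   F   F   F   T   F   F   F   F   F   F   F   F   F   F   F   F
  2   T   F   F   F   T   F   T   F   F   F   T   F   F   F   F   F   F
  3   T   F   F   T   T   F   T   T   F   T   T   F   F   T   F   F   F
  4   T   F   F   T   T   F   T   T   F   T   T   F   T   T   F   F   T
  5   T   F   F   T   T   F   T   T   F   T   T   F   T   T   F   T   T

10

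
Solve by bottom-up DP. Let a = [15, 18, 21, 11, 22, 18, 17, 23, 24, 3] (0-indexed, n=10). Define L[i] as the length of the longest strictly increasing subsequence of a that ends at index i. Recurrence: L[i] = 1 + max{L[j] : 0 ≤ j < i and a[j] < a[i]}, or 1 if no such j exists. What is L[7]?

5

   i    0    1    2    3    4    5    6    7    8    9
a[i]   15   18   21   11   22   18   17   23   24    3
L[i]    1    2    3    1    4    2    2    5    6    1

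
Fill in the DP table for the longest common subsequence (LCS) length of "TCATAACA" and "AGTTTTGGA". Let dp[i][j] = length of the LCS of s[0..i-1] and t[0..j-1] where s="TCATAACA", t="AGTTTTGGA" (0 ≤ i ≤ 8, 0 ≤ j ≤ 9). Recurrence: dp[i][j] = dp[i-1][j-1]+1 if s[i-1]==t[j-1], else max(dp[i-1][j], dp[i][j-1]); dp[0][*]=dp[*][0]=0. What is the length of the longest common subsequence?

   ''  A  G  T  T  T  T  G  G  A
''  0  0  0  0  0  0  0  0  0  0
 T  0  0  0  1  1  1  1  1  1  1
 C  0  0  0  1  1  1  1  1  1  1
 A  0  1  1  1  1  1  1  1  1  2
 T  0  1  1  2  2  2  2  2  2  2
 A  0  1  1  2  2  2  2  2  2  3
 A  0  1  1  2  2  2  2  2  2  3
 C  0  1  1  2  2  2  2  2  2  3
 A  0  1  1  2  2  2  2  2  2  3

3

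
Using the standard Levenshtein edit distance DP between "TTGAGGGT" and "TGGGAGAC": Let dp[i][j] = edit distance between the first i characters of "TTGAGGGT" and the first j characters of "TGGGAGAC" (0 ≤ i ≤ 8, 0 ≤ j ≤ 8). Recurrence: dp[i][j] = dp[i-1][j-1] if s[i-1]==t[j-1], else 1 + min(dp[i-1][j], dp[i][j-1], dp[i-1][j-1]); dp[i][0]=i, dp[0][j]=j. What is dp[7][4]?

   ''  T  G  G  G  A  G  A  C
''  0  1  2  3  4  5  6  7  8
 T  1  0  1  2  3  4  5  6  7
 T  2  1  1  2  3  4  5  6  7
 G  3  2  1  1  2  3  4  5  6
 A  4  3  2  2  2  2  3  4  5
 G  5  4  3  2  2  3  2  3  4
 G  6  5  4  3  2  3  3  3  4
 G  7  6  5  4  3  3  3  4  4
 T  8  7  6  5  4  4  4  4  5

3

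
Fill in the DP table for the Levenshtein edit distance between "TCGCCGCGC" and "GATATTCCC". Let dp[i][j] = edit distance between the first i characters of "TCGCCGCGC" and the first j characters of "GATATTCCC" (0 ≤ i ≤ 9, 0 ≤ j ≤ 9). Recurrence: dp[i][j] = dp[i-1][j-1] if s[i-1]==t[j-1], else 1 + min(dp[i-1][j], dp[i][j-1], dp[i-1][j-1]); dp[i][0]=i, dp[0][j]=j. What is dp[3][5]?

4

   ''  G  A  T  A  T  T  C  C  C
''  0  1  2  3  4  5  6  7  8  9
 T  1  1  2  2  3  4  5  6  7  8
 C  2  2  2  3  3  4  5  5  6  7
 G  3  2  3  3  4  4  5  6  6  7
 C  4  3  3  4  4  5  5  5  6  6
 C  5  4  4  4  5  5  6  5  5  6
 G  6  5  5  5  5  6  6  6  6  6
 C  7  6  6  6  6  6  7  6  6  6
 G  8  7  7  7  7  7  7  7  7  7
 C  9  8  8  8  8  8  8  7  7  7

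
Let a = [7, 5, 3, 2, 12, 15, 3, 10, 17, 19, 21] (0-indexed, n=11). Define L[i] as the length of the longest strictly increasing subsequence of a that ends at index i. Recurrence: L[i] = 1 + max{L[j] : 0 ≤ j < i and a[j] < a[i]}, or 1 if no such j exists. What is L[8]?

4

   i    0    1    2    3    4    5    6    7    8    9   10
a[i]    7    5    3    2   12   15    3   10   17   19   21
L[i]    1    1    1    1    2    3    2    3    4    5    6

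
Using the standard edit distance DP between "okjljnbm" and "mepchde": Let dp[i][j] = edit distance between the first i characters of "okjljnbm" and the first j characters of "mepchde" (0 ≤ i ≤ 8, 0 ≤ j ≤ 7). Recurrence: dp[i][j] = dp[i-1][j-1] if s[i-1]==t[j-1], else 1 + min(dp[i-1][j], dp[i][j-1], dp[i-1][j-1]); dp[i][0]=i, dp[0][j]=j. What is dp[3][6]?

6

   ''  m  e  p  c  h  d  e
''  0  1  2  3  4  5  6  7
 o  1  1  2  3  4  5  6  7
 k  2  2  2  3  4  5  6  7
 j  3  3  3  3  4  5  6  7
 l  4  4  4  4  4  5  6  7
 j  5  5  5  5  5  5  6  7
 n  6  6  6  6  6  6  6  7
 b  7  7  7  7  7  7  7  7
 m  8  7  8  8  8  8  8  8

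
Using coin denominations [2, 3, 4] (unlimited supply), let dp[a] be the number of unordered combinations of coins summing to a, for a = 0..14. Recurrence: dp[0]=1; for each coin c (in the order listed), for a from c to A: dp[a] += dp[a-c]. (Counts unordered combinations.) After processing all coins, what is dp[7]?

after  coin     0     1     2     3     4     5     6     7     8     9    10    11    12    13    14
          2     1     0     1     0     1     0     1     0     1     0     1     0     1     0     1
          3     1     0     1     1     1     1     2     1     2     2     2     2     3     2     3
          4     1     0     1     1     2     1     3     2     4     3     5     4     7     5     8

2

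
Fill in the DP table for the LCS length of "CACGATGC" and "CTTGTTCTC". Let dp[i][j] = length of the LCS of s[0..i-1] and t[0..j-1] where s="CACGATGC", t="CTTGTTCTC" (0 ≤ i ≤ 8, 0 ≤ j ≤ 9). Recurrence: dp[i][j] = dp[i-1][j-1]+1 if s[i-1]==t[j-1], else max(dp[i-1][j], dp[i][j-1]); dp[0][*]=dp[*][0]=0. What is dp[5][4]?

2

   ''  C  T  T  G  T  T  C  T  C
''  0  0  0  0  0  0  0  0  0  0
 C  0  1  1  1  1  1  1  1  1  1
 A  0  1  1  1  1  1  1  1  1  1
 C  0  1  1  1  1  1  1  2  2  2
 G  0  1  1  1  2  2  2  2  2  2
 A  0  1  1  1  2  2  2  2  2  2
 T  0  1  2  2  2  3  3  3  3  3
 G  0  1  2  2  3  3  3  3  3  3
 C  0  1  2  2  3  3  3  4  4  4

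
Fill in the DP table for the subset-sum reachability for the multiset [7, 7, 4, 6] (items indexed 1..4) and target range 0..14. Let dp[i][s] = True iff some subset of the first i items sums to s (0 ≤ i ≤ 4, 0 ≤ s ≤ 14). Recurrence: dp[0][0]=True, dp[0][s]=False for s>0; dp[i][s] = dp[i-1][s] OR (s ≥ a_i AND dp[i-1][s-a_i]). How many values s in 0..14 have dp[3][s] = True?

5

i\s   0   1   2   3   4   5   6   7   8   9  10  11  12  13  14
  0   T   F   F   F   F   F   F   F   F   F   F   F   F   F   F
  1   T   F   F   F   F   F   F   T   F   F   F   F   F   F   F
  2   T   F   F   F   F   F   F   T   F   F   F   F   F   F   T
  3   T   F   F   F   T   F   F   T   F   F   F   T   F   F   T
  4   T   F   F   F   T   F   T   T   F   F   T   T   F   T   T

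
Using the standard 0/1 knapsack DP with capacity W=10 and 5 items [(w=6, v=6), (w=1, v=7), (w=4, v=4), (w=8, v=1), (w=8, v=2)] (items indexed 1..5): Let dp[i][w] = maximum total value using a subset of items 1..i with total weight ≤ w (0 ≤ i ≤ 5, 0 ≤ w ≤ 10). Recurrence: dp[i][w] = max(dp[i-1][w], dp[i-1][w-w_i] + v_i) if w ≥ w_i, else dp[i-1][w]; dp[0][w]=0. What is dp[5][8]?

13

i\w   0   1   2   3   4   5   6   7   8   9  10
  0   0   0   0   0   0   0   0   0   0   0   0
  1   0   0   0   0   0   0   6   6   6   6   6
  2   0   7   7   7   7   7   7  13  13  13  13
  3   0   7   7   7   7  11  11  13  13  13  13
  4   0   7   7   7   7  11  11  13  13  13  13
  5   0   7   7   7   7  11  11  13  13  13  13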